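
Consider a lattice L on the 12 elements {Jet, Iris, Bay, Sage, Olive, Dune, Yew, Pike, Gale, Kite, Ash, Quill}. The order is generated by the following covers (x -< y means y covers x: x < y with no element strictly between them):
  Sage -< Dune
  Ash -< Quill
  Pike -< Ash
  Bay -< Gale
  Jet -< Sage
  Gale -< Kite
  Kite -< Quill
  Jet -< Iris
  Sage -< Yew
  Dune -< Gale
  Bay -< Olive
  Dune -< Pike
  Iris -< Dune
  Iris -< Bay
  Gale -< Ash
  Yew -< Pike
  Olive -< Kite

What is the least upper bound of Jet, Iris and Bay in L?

Bay

Common upper bounds of {Jet, Iris, Bay}: Ash, Bay, Gale, Kite, Olive, Quill.
The least among these is Bay.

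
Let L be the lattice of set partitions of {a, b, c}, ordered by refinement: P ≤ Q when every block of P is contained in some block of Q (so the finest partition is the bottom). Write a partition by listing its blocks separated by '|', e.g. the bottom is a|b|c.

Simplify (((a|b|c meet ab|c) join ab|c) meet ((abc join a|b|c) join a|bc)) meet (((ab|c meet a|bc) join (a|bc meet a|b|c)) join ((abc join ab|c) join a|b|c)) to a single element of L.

ab|c

a|b|c ∧ ab|c = a|b|c
a|b|c ∨ ab|c = ab|c
abc ∨ a|b|c = abc
abc ∨ a|bc = abc
ab|c ∧ abc = ab|c
ab|c ∧ a|bc = a|b|c
a|bc ∧ a|b|c = a|b|c
a|b|c ∨ a|b|c = a|b|c
abc ∨ ab|c = abc
abc ∨ a|b|c = abc
a|b|c ∨ abc = abc
ab|c ∧ abc = ab|c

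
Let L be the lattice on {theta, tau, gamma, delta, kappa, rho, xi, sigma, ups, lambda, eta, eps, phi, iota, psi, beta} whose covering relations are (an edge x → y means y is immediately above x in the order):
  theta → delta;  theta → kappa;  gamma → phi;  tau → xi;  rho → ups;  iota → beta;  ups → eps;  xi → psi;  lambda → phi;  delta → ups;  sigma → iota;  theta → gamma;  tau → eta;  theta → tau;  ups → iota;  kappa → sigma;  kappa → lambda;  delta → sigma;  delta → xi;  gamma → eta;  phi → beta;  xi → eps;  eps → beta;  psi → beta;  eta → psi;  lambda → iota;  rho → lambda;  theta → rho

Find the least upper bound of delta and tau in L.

xi

Common upper bounds of {delta, tau}: beta, eps, psi, xi.
The least among these is xi.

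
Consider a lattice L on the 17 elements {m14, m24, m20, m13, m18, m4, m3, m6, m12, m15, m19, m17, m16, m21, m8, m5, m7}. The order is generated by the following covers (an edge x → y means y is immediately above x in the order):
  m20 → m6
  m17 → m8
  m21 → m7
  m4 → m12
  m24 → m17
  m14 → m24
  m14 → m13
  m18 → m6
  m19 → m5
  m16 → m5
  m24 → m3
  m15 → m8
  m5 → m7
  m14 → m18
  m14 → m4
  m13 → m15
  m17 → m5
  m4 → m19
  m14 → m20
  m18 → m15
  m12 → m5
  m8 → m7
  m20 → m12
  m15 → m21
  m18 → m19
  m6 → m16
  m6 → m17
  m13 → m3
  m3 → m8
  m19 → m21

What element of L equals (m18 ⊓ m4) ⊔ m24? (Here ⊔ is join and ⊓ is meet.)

m24

m18 ∧ m4 = m14
m14 ∨ m24 = m24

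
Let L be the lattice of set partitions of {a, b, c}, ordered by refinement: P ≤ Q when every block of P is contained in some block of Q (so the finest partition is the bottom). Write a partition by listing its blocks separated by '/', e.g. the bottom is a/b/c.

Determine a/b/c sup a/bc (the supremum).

a/bc

Common upper bounds of {a/b/c, a/bc}: a/bc, abc.
The least among these is a/bc.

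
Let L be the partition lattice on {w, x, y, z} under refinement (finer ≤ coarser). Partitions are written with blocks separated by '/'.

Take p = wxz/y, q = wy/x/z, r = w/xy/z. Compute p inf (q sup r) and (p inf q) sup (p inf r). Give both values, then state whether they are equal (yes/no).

q sup r = wxy/z, so p inf (q sup r) = wxz/y inf wxy/z = wx/y/z.
p inf q = w/x/y/z and p inf r = w/x/y/z, so (p inf q) sup (p inf r) = w/x/y/z sup w/x/y/z = w/x/y/z.
Equal: no.

wx/y/z; w/x/y/z; no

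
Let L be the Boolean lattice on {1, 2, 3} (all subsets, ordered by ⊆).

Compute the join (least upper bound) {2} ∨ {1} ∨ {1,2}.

Under ⊆, join is union: {2} ∪ {1} ∪ {1,2} = {1,2}.

{1,2}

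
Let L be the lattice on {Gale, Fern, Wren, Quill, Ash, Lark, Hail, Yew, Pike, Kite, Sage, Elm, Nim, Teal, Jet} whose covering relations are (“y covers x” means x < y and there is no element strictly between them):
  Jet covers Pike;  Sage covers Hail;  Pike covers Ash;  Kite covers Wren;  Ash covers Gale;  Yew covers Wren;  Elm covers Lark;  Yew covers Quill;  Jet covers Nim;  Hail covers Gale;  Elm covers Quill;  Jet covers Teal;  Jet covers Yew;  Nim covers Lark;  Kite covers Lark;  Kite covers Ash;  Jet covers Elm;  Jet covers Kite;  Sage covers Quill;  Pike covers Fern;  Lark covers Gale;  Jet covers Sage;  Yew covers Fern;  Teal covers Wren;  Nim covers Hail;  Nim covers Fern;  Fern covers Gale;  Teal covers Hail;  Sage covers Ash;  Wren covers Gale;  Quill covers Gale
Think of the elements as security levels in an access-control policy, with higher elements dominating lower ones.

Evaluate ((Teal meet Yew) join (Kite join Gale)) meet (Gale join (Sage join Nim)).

Kite

Teal ∧ Yew = Wren
Kite ∨ Gale = Kite
Wren ∨ Kite = Kite
Sage ∨ Nim = Jet
Gale ∨ Jet = Jet
Kite ∧ Jet = Kite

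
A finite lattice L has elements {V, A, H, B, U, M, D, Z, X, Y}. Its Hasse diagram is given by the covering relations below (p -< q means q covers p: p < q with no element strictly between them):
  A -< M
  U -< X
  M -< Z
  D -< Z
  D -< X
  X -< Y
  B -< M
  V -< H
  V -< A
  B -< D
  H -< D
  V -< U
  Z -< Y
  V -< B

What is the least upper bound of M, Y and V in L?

Y

Common upper bounds of {M, Y, V}: Y.
The least among these is Y.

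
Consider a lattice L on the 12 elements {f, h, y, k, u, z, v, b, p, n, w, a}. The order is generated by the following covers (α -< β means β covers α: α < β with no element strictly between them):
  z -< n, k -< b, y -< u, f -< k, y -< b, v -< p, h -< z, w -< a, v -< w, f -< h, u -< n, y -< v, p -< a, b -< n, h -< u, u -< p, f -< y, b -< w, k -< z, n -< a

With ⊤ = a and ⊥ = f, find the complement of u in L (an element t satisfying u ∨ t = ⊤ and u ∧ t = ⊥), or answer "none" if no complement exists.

For every candidate t, either u ∨ t ≠ a or u ∧ t ≠ f; no complement exists.

none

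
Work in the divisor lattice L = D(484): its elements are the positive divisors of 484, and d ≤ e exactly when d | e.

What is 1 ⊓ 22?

1

In the divisibility order, the meet is the greatest common divisor: gcd(1, 22) = 1.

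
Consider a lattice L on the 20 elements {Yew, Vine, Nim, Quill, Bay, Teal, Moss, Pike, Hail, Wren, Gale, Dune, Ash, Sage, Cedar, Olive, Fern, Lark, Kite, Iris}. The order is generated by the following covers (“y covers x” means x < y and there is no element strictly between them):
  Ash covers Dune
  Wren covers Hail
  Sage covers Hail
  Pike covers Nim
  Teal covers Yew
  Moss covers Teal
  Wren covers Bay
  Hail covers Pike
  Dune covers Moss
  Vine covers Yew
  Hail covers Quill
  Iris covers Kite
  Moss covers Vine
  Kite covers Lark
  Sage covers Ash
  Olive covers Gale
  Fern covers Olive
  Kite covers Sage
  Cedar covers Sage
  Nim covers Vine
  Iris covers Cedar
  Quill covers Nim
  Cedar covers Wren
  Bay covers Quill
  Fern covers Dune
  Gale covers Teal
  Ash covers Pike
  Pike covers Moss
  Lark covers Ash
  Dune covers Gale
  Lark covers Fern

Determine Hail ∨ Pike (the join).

Common upper bounds of {Hail, Pike}: Cedar, Hail, Iris, Kite, Sage, Wren.
The least among these is Hail.

Hail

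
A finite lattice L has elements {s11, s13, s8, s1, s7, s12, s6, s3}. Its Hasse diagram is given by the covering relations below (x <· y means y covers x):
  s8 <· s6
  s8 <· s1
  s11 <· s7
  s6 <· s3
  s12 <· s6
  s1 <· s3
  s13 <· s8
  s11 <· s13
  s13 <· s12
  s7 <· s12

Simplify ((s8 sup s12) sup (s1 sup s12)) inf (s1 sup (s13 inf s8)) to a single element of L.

s1

s8 ∨ s12 = s6
s1 ∨ s12 = s3
s6 ∨ s3 = s3
s13 ∧ s8 = s13
s1 ∨ s13 = s1
s3 ∧ s1 = s1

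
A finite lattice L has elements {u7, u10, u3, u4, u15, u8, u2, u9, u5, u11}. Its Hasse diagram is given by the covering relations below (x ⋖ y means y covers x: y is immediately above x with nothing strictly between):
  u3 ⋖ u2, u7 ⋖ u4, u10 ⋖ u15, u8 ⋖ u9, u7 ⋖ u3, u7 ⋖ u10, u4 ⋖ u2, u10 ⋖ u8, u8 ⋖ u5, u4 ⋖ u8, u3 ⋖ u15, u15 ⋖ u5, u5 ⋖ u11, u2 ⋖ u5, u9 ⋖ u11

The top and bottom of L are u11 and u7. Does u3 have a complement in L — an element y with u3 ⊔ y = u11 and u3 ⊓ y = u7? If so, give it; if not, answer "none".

Need y with u3 ∨ y = u11 and u3 ∧ y = u7.
Checking each element gives: u9.

u9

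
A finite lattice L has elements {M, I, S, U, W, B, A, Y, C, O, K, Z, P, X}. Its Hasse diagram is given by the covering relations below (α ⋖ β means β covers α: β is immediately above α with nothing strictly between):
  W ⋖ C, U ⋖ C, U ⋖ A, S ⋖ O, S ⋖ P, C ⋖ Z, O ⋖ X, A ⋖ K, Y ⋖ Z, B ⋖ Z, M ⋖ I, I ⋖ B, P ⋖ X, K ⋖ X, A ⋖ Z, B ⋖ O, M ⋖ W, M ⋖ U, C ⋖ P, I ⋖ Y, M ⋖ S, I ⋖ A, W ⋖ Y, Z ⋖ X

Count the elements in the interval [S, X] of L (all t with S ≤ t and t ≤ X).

The interval [S, X] = {O, P, S, X}, which has 4 elements.

4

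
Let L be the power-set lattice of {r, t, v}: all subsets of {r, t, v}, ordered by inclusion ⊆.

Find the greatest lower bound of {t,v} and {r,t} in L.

{t}

Under ⊆, meet is intersection: {t,v} ∩ {r,t} = {t}.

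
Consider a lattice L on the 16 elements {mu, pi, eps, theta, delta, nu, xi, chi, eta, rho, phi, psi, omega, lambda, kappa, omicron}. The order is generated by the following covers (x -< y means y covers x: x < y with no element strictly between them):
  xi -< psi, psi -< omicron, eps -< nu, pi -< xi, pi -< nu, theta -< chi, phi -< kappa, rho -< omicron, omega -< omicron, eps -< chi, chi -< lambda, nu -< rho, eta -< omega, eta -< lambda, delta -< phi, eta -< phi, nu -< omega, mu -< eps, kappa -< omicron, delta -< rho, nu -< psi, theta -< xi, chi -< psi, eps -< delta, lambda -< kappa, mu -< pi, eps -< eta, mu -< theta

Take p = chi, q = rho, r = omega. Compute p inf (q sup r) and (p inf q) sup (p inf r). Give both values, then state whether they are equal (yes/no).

q sup r = omicron, so p inf (q sup r) = chi inf omicron = chi.
p inf q = eps and p inf r = eps, so (p inf q) sup (p inf r) = eps sup eps = eps.
Equal: no.

chi; eps; no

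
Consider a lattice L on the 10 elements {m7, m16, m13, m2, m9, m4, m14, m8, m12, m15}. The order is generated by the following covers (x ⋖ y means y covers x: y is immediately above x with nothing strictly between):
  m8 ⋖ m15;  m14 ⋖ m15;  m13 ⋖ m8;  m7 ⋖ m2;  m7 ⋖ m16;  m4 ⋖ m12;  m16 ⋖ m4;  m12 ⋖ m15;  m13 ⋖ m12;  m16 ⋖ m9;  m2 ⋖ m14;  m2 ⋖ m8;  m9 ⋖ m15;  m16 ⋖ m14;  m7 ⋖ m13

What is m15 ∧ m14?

Common lower bounds of {m15, m14}: m14, m16, m2, m7.
The greatest among these is m14.

m14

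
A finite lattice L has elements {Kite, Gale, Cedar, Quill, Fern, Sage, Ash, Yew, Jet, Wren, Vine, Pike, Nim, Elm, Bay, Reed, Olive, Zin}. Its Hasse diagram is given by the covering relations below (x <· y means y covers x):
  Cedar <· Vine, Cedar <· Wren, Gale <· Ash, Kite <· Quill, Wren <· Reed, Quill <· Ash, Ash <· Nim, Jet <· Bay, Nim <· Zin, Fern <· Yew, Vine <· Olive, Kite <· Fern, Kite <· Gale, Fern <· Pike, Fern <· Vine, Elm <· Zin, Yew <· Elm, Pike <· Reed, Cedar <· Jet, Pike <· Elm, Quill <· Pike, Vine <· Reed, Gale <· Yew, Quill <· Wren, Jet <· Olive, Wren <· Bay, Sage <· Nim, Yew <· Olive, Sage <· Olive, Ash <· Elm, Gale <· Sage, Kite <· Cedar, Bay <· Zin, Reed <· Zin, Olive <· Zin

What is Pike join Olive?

Zin

Common upper bounds of {Pike, Olive}: Zin.
The least among these is Zin.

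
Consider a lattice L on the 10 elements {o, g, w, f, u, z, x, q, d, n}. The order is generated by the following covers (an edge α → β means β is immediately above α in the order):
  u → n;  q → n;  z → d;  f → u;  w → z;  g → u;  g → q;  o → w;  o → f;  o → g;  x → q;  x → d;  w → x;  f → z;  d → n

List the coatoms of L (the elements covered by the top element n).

The coatoms are exactly the elements covered by n: d, q, u.

d, q, u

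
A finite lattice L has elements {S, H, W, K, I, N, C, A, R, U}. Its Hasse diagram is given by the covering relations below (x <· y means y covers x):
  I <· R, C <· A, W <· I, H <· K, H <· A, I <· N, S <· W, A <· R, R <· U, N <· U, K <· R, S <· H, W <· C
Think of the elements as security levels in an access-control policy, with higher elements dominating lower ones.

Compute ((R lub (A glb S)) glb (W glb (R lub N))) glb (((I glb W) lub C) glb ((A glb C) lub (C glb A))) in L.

A ∧ S = S
R ∨ S = R
R ∨ N = U
W ∧ U = W
R ∧ W = W
I ∧ W = W
W ∨ C = C
A ∧ C = C
C ∧ A = C
C ∨ C = C
C ∧ C = C
W ∧ C = W

W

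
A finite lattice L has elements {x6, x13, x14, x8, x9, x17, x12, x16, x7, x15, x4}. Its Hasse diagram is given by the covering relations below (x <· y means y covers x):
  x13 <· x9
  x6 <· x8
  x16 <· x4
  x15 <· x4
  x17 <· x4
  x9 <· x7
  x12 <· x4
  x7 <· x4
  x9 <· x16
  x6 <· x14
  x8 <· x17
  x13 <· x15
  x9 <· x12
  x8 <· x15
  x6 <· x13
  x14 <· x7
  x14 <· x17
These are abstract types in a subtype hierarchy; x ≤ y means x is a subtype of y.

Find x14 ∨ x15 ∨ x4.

x4

Common upper bounds of {x14, x15, x4}: x4.
The least among these is x4.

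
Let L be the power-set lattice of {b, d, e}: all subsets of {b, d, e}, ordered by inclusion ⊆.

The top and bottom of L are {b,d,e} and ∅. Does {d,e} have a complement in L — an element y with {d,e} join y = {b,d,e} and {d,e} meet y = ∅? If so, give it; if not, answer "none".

{b}

Need y with {d,e} ∨ y = {b,d,e} and {d,e} ∧ y = ∅.
Checking each element gives: {b}.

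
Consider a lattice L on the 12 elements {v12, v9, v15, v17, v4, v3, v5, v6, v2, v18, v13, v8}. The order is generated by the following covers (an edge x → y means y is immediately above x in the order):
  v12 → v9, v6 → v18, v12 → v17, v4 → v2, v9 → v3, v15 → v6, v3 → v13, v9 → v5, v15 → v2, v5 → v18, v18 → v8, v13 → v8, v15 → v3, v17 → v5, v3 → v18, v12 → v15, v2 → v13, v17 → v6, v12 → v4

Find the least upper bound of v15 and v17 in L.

Common upper bounds of {v15, v17}: v18, v6, v8.
The least among these is v6.

v6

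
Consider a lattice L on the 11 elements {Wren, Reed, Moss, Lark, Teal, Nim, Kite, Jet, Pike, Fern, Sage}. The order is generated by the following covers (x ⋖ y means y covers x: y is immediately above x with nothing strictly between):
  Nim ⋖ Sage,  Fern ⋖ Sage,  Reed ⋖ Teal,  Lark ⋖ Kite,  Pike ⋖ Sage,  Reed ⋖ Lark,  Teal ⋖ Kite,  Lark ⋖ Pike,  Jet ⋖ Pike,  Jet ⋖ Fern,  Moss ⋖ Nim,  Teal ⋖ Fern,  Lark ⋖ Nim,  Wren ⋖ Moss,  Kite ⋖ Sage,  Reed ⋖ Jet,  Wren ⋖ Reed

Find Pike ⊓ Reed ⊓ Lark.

Common lower bounds of {Pike, Reed, Lark}: Reed, Wren.
The greatest among these is Reed.

Reed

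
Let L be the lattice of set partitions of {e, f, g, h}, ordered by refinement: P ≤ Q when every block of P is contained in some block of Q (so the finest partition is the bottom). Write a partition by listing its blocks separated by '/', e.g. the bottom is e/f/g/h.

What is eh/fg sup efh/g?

The join of eh/fg and efh/g merges any blocks that overlap across the partitions, giving efgh.

efgh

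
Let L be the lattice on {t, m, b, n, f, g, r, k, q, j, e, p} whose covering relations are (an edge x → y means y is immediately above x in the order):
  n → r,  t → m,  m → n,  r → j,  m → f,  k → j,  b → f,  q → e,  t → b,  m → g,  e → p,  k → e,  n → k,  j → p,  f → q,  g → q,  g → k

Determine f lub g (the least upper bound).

Common upper bounds of {f, g}: e, p, q.
The least among these is q.

q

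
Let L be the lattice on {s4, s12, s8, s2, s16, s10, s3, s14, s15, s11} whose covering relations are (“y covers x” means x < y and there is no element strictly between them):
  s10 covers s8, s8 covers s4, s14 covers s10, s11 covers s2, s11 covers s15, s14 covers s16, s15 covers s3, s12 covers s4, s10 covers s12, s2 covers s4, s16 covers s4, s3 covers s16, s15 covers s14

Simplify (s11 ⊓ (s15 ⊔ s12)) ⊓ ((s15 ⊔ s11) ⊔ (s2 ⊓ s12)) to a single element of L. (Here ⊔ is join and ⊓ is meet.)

s15 ∨ s12 = s15
s11 ∧ s15 = s15
s15 ∨ s11 = s11
s2 ∧ s12 = s4
s11 ∨ s4 = s11
s15 ∧ s11 = s15

s15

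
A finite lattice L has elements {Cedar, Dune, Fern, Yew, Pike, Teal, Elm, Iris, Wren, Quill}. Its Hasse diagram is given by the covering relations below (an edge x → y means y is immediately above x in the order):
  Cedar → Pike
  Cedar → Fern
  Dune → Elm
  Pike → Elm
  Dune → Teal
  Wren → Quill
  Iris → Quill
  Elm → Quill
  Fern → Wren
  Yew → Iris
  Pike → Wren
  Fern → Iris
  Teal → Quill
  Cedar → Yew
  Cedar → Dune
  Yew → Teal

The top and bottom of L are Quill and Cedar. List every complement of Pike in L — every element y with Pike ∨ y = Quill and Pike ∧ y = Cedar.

Iris, Teal, Yew

Need y with Pike ∨ y = Quill and Pike ∧ y = Cedar.
Checking each element gives: Iris, Teal, Yew.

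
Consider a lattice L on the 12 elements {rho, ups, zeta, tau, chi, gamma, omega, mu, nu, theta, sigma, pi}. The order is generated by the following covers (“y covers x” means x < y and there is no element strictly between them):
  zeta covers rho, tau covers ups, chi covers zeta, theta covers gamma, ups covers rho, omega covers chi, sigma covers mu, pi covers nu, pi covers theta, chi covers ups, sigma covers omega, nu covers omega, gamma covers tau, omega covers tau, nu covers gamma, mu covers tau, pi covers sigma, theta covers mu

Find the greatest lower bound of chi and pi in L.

chi

Common lower bounds of {chi, pi}: chi, rho, ups, zeta.
The greatest among these is chi.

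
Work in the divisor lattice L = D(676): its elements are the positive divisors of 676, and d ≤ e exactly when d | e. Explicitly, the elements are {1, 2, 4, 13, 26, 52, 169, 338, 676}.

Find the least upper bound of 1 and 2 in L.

2

Common upper bounds of {1, 2}: 2, 26, 338, 4, 52, 676.
The least among these is 2.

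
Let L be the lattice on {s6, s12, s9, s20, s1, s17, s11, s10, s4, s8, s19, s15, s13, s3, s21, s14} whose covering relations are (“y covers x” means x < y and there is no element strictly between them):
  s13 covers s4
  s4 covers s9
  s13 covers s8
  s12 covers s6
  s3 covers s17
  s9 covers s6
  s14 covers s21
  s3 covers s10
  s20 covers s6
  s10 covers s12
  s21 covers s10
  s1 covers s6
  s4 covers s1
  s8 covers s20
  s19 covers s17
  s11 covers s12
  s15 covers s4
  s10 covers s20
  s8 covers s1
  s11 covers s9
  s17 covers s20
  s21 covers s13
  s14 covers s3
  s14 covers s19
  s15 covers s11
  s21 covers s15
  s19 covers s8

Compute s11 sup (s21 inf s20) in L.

s21 ∧ s20 = s20
s11 ∨ s20 = s21

s21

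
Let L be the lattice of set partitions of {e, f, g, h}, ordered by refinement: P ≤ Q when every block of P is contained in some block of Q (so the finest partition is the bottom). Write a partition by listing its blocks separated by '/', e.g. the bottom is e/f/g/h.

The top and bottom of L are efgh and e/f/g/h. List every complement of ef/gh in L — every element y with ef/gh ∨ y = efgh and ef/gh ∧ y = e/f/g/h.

Need y with ef/gh ∨ y = efgh and ef/gh ∧ y = e/f/g/h.
Checking each element gives: e/fg/h, e/fh/g, eg/f/h, eg/fh, eh/f/g, eh/fg.

e/fg/h, e/fh/g, eg/f/h, eg/fh, eh/f/g, eh/fg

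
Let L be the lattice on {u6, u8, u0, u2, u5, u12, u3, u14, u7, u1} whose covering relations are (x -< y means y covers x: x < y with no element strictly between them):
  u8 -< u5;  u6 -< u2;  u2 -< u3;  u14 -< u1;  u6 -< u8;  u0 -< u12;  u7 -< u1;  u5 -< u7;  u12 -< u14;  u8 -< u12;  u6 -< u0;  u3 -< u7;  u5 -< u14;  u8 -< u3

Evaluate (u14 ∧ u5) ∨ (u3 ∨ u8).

u14 ∧ u5 = u5
u3 ∨ u8 = u3
u5 ∨ u3 = u7

u7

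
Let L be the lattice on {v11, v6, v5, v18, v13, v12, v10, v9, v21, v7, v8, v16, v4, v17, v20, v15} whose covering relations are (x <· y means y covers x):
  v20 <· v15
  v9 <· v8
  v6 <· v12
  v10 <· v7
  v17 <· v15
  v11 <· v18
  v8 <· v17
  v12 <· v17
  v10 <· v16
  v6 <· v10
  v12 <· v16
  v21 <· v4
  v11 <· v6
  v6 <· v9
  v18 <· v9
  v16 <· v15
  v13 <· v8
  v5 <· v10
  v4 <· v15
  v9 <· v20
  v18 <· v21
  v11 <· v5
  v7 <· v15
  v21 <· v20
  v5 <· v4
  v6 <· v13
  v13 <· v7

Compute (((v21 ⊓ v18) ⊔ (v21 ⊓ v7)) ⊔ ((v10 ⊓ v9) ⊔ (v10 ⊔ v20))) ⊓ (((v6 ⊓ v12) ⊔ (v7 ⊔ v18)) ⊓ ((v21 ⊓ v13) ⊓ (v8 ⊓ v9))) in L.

v11

v21 ∧ v18 = v18
v21 ∧ v7 = v11
v18 ∨ v11 = v18
v10 ∧ v9 = v6
v10 ∨ v20 = v15
v6 ∨ v15 = v15
v18 ∨ v15 = v15
v6 ∧ v12 = v6
v7 ∨ v18 = v15
v6 ∨ v15 = v15
v21 ∧ v13 = v11
v8 ∧ v9 = v9
v11 ∧ v9 = v11
v15 ∧ v11 = v11
v15 ∧ v11 = v11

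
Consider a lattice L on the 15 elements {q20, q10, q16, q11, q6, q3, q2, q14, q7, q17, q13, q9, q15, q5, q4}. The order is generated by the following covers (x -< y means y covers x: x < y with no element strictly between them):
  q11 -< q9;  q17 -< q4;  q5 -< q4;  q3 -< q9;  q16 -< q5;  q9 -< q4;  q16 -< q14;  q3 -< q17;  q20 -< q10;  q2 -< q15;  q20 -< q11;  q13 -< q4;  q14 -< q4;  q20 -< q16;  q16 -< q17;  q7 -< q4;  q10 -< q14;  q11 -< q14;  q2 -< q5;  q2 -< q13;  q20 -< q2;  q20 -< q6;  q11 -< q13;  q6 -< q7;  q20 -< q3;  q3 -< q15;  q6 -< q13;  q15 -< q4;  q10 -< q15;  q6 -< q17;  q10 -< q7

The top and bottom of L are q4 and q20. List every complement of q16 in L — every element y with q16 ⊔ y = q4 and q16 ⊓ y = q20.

q13, q15, q7, q9

Need y with q16 ∨ y = q4 and q16 ∧ y = q20.
Checking each element gives: q13, q15, q7, q9.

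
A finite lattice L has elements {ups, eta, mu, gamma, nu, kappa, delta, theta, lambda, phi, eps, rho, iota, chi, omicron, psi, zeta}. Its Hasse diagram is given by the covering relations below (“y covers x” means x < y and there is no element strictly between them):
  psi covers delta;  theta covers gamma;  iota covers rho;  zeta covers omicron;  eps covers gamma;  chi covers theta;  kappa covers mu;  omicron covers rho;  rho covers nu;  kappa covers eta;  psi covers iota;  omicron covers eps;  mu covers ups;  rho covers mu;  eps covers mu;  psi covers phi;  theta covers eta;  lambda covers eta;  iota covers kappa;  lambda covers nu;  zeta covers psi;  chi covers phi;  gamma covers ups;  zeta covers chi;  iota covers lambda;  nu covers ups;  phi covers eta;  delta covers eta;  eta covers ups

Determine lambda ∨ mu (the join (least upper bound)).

iota

Common upper bounds of {lambda, mu}: iota, psi, zeta.
The least among these is iota.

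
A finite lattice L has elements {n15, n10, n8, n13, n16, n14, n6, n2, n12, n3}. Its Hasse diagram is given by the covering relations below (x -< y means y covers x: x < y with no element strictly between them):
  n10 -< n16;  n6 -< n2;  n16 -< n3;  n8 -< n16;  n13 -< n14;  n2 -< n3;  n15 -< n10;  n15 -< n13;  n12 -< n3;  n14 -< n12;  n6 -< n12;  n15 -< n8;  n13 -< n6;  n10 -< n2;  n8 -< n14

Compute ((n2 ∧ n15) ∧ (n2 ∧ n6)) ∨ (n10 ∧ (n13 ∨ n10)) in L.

n10

n2 ∧ n15 = n15
n2 ∧ n6 = n6
n15 ∧ n6 = n15
n13 ∨ n10 = n2
n10 ∧ n2 = n10
n15 ∨ n10 = n10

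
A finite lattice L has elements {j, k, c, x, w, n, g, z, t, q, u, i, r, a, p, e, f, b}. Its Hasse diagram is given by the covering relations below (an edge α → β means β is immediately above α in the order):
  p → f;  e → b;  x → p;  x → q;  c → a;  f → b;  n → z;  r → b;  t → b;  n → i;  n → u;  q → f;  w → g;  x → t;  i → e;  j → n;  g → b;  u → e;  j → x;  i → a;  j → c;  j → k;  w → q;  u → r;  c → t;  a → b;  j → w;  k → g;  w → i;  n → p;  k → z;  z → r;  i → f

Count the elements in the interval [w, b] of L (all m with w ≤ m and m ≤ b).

The interval [w, b] = {a, b, e, f, g, i, q, w}, which has 8 elements.

8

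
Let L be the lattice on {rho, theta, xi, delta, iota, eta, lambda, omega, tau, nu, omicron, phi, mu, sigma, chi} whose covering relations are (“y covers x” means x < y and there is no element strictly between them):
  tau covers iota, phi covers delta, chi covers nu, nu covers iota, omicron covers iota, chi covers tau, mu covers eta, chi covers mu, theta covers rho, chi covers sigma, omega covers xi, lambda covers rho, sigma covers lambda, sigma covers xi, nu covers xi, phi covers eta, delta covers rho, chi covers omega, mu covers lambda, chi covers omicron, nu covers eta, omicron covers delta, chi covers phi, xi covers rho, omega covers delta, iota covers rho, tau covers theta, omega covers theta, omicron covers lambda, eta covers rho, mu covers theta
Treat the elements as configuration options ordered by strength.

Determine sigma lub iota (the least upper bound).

Common upper bounds of {sigma, iota}: chi.
The least among these is chi.

chi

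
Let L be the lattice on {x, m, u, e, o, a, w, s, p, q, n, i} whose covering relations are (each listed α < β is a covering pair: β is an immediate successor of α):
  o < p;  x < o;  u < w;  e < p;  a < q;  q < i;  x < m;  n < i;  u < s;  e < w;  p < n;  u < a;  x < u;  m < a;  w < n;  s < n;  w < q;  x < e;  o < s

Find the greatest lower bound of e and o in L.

x

Common lower bounds of {e, o}: x.
The greatest among these is x.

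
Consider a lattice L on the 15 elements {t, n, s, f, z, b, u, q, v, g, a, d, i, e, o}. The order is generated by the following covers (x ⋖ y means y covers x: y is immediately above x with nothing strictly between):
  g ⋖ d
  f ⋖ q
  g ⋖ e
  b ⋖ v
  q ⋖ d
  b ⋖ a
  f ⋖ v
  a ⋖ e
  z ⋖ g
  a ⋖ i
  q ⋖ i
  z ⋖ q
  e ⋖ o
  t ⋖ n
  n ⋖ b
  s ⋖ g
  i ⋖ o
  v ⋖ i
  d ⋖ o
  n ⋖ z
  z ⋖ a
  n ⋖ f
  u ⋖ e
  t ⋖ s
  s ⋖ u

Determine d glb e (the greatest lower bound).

g

Common lower bounds of {d, e}: g, n, s, t, z.
The greatest among these is g.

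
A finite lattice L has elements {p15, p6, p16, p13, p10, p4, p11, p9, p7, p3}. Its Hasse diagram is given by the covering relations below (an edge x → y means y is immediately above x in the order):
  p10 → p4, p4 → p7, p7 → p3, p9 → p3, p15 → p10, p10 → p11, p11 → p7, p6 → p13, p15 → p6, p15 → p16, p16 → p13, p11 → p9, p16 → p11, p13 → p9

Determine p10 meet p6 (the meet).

p15

Common lower bounds of {p10, p6}: p15.
The greatest among these is p15.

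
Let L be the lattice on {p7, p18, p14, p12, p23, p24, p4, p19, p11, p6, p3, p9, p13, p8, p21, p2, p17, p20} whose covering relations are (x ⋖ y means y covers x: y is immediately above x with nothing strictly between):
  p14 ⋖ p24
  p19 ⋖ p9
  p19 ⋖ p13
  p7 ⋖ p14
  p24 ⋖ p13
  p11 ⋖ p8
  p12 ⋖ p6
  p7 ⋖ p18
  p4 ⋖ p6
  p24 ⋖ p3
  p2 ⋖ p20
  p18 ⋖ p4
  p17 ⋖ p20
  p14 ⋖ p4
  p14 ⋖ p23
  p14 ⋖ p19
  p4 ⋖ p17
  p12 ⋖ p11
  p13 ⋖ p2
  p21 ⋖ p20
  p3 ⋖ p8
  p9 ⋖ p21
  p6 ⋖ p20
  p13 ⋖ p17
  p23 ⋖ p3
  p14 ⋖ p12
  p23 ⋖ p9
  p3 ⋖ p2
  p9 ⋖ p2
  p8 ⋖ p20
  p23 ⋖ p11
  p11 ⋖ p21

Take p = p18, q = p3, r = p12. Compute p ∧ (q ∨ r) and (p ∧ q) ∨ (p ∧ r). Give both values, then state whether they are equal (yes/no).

p7; p7; yes

q ∨ r = p8, so p ∧ (q ∨ r) = p18 ∧ p8 = p7.
p ∧ q = p7 and p ∧ r = p7, so (p ∧ q) ∨ (p ∧ r) = p7 ∨ p7 = p7.
Equal: yes.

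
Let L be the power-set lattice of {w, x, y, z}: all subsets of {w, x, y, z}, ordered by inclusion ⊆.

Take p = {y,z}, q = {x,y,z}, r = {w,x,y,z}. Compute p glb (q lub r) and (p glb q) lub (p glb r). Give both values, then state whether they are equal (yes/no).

{y,z}; {y,z}; yes

q lub r = {w,x,y,z}, so p glb (q lub r) = {y,z} glb {w,x,y,z} = {y,z}.
p glb q = {y,z} and p glb r = {y,z}, so (p glb q) lub (p glb r) = {y,z} lub {y,z} = {y,z}.
Equal: yes.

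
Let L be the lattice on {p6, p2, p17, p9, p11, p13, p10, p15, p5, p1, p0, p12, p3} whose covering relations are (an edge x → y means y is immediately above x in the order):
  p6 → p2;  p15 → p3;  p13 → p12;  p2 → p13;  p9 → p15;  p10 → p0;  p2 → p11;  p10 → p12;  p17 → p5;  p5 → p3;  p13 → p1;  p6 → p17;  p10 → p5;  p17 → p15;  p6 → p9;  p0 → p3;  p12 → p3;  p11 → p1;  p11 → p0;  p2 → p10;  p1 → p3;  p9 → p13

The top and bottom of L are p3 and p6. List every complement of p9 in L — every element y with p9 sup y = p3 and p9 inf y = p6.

Need y with p9 ∨ y = p3 and p9 ∧ y = p6.
Checking each element gives: p0, p5.

p0, p5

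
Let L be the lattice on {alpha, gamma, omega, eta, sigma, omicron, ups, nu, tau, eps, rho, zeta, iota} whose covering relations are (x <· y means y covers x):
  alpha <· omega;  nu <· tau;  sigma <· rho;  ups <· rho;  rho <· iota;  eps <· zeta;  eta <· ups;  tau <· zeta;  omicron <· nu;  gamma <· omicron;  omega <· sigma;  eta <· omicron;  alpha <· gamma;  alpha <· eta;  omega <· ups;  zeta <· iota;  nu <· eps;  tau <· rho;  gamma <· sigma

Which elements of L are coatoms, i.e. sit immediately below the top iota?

The coatoms are exactly the elements covered by iota: rho, zeta.

rho, zeta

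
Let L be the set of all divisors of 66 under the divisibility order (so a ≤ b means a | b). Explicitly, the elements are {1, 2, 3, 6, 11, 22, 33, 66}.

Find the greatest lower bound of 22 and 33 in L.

11

Common lower bounds of {22, 33}: 1, 11.
The greatest among these is 11.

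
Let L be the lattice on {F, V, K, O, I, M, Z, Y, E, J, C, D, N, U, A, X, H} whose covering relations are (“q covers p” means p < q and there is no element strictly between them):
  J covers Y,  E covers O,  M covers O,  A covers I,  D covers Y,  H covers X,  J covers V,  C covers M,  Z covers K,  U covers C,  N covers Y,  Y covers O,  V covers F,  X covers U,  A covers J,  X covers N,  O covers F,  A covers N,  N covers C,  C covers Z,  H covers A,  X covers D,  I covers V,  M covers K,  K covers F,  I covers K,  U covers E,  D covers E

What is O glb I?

Common lower bounds of {O, I}: F.
The greatest among these is F.

F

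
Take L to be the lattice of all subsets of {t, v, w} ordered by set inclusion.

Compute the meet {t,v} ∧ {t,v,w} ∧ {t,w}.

{t}

Common lower bounds of {{t,v}, {t,v,w}, {t,w}}: {t}, {}.
The greatest among these is {t}.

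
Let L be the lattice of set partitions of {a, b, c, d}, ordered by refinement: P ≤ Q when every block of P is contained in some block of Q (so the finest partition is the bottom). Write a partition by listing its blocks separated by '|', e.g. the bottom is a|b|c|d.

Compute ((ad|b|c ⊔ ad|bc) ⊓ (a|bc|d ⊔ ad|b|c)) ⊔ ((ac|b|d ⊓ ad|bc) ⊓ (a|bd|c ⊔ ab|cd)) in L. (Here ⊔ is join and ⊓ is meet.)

ad|bc

ad|b|c ∨ ad|bc = ad|bc
a|bc|d ∨ ad|b|c = ad|bc
ad|bc ∧ ad|bc = ad|bc
ac|b|d ∧ ad|bc = a|b|c|d
a|bd|c ∨ ab|cd = abcd
a|b|c|d ∧ abcd = a|b|c|d
ad|bc ∨ a|b|c|d = ad|bc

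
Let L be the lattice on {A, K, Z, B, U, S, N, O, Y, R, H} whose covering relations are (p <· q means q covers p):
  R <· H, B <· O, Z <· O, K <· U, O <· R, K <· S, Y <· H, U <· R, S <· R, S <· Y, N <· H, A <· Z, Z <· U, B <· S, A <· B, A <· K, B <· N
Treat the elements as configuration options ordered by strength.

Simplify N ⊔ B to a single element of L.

N

N ∨ B = N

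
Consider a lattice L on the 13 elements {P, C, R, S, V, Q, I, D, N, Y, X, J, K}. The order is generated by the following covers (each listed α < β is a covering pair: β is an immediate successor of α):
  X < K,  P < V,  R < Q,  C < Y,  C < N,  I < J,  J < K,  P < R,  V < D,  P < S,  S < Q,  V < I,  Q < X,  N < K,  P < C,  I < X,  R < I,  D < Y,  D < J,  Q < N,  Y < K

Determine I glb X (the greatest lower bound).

Common lower bounds of {I, X}: I, P, R, V.
The greatest among these is I.

I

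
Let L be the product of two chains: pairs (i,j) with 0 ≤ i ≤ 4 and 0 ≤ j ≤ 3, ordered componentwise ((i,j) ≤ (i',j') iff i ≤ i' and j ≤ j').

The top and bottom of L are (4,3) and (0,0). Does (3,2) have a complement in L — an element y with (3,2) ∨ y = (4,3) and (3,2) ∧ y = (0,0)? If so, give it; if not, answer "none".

none

For every candidate y, either (3,2) ∨ y ≠ (4,3) or (3,2) ∧ y ≠ (0,0); no complement exists.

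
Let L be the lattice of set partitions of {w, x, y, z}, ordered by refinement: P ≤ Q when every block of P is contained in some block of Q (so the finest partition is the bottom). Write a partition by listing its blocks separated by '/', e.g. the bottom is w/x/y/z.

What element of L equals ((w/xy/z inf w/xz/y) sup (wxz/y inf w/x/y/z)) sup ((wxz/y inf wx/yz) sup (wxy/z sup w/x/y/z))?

w/xy/z ∧ w/xz/y = w/x/y/z
wxz/y ∧ w/x/y/z = w/x/y/z
w/x/y/z ∨ w/x/y/z = w/x/y/z
wxz/y ∧ wx/yz = wx/y/z
wxy/z ∨ w/x/y/z = wxy/z
wx/y/z ∨ wxy/z = wxy/z
w/x/y/z ∨ wxy/z = wxy/z

wxy/z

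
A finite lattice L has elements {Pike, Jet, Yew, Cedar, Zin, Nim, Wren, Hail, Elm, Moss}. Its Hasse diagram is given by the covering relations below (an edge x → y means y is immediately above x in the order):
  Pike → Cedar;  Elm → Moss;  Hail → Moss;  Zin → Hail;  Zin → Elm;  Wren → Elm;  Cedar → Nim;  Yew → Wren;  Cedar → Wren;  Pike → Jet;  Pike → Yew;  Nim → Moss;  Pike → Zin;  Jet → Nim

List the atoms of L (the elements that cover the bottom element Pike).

The atoms are exactly the elements that cover Pike: Cedar, Jet, Yew, Zin.

Cedar, Jet, Yew, Zin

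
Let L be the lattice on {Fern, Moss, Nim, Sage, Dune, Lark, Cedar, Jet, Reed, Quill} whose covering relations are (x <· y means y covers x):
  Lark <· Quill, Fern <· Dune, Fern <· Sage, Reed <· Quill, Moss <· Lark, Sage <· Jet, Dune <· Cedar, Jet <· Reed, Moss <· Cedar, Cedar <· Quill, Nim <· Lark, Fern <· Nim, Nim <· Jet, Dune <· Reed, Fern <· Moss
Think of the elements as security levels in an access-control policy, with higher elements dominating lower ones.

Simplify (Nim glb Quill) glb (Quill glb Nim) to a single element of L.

Nim

Nim ∧ Quill = Nim
Quill ∧ Nim = Nim
Nim ∧ Nim = Nim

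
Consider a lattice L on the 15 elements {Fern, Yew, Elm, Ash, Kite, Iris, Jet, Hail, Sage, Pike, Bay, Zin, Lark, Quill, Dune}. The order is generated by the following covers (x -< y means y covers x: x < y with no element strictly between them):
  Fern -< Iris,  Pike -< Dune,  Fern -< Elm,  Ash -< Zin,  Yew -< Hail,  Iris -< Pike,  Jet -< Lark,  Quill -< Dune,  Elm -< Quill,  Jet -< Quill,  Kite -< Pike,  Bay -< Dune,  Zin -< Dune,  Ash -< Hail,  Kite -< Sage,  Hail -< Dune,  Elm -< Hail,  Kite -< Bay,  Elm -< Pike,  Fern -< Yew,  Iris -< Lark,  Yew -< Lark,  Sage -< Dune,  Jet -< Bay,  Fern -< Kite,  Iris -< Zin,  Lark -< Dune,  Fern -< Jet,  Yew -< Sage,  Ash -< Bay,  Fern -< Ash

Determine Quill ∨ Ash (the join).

Dune

Common upper bounds of {Quill, Ash}: Dune.
The least among these is Dune.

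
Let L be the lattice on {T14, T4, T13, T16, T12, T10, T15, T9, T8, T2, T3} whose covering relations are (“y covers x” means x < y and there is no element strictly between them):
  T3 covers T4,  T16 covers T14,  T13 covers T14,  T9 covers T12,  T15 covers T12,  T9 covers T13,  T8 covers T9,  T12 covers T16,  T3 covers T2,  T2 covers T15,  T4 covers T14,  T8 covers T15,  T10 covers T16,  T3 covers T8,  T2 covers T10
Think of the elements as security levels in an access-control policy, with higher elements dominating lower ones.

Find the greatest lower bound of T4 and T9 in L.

T14

Common lower bounds of {T4, T9}: T14.
The greatest among these is T14.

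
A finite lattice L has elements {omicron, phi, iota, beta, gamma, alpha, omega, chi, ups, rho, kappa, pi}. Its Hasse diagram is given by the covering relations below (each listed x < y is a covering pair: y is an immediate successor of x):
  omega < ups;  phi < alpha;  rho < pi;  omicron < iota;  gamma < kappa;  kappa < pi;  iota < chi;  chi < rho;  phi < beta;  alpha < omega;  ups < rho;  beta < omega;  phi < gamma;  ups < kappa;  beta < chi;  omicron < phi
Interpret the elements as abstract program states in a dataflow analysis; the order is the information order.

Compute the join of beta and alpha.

Common upper bounds of {beta, alpha}: kappa, omega, pi, rho, ups.
The least among these is omega.

omega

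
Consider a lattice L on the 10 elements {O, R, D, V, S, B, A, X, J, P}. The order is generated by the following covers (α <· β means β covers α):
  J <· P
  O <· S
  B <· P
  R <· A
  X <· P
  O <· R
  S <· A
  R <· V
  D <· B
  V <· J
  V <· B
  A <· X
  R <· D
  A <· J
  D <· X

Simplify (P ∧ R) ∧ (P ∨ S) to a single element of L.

P ∧ R = R
P ∨ S = P
R ∧ P = R

R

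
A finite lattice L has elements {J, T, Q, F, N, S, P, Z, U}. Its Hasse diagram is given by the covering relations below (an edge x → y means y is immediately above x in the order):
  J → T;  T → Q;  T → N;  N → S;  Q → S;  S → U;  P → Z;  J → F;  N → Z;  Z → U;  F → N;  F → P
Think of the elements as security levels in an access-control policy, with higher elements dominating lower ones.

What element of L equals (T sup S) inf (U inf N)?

T ∨ S = S
U ∧ N = N
S ∧ N = N

N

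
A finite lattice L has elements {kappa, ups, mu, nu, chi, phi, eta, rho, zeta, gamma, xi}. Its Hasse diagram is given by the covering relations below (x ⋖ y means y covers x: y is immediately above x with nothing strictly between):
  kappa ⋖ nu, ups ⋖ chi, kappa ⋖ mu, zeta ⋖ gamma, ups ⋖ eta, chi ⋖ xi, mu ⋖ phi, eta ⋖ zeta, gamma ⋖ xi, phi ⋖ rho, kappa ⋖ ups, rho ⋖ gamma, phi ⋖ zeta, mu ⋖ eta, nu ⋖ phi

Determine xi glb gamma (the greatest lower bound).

Common lower bounds of {xi, gamma}: eta, gamma, kappa, mu, nu, phi, rho, ups, zeta.
The greatest among these is gamma.

gamma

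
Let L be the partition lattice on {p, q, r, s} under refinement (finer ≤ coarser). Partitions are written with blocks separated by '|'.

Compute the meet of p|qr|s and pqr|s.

The meet (common refinement) of p|qr|s and pqr|s intersects blocks pairwise, giving p|qr|s.

p|qr|s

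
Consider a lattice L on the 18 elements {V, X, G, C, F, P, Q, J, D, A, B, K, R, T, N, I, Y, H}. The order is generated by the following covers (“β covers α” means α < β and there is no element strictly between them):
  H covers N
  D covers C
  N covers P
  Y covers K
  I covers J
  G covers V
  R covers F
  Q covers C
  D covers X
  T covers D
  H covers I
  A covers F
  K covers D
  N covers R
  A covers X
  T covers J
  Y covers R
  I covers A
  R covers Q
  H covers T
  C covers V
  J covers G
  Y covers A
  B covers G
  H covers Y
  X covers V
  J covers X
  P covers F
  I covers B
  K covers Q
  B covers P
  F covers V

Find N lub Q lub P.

N

Common upper bounds of {N, Q, P}: H, N.
The least among these is N.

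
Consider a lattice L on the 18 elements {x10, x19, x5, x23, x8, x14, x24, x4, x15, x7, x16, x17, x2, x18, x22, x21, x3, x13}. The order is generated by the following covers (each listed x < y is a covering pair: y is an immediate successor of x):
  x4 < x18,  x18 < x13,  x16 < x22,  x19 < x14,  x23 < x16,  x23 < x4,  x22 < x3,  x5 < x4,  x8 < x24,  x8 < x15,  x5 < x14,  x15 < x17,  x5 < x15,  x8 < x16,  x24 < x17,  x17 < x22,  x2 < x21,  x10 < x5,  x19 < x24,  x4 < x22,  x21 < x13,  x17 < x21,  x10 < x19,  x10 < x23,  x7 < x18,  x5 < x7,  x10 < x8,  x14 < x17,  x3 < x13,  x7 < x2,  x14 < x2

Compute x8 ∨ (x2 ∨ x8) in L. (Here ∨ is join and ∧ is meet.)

x21

x2 ∨ x8 = x21
x8 ∨ x21 = x21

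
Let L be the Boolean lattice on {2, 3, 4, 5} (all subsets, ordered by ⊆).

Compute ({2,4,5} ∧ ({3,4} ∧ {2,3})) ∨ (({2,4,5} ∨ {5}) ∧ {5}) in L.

{5}

{3,4} ∧ {2,3} = {3}
{2,4,5} ∧ {3} = {}
{2,4,5} ∨ {5} = {2,4,5}
{2,4,5} ∧ {5} = {5}
{} ∨ {5} = {5}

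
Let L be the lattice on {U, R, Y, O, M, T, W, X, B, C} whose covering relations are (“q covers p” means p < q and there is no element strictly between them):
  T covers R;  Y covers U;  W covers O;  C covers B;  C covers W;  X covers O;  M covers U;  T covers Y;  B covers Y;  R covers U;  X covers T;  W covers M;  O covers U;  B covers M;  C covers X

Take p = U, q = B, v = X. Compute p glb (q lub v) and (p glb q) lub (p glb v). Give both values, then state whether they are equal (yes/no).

U; U; yes

q lub v = C, so p glb (q lub v) = U glb C = U.
p glb q = U and p glb v = U, so (p glb q) lub (p glb v) = U lub U = U.
Equal: yes.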